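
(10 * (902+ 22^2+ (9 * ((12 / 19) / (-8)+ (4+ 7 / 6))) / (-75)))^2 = 69286874176 / 361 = 191930399.38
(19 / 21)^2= 361 / 441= 0.82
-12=-12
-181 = -181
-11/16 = -0.69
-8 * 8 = -64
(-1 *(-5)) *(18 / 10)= 9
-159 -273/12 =-727/4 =-181.75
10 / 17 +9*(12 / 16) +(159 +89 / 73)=831755 / 4964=167.56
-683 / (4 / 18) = -6147 / 2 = -3073.50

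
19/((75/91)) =1729/75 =23.05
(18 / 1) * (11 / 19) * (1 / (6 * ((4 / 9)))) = 297 / 76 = 3.91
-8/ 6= -4/ 3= -1.33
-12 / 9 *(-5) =20 / 3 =6.67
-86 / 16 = -43 / 8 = -5.38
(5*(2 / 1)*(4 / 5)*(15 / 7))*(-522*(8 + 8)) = -1002240 / 7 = -143177.14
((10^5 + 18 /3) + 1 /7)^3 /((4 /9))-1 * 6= 3087568924946807331 /1372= 2250414668328576.77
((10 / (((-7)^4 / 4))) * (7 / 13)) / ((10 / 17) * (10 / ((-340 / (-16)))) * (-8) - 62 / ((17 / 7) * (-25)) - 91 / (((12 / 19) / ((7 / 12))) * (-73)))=-3037968000 / 14225498651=-0.21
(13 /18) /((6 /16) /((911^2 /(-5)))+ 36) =3319684 /165473469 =0.02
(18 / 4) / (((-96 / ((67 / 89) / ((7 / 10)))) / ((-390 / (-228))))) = -65325 / 757568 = -0.09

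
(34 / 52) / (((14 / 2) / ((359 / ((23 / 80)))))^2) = 20806.20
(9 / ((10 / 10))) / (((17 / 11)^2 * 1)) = 1089 / 289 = 3.77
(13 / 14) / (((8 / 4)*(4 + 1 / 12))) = 39 / 343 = 0.11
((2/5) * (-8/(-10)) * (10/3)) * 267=1424/5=284.80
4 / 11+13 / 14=199 / 154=1.29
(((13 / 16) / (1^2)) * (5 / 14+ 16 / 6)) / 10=1651 / 6720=0.25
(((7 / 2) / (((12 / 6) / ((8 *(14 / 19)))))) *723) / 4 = 35427 / 19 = 1864.58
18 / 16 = 9 / 8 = 1.12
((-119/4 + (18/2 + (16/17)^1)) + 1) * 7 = -8953/68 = -131.66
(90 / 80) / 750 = 0.00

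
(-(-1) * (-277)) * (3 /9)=-277 /3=-92.33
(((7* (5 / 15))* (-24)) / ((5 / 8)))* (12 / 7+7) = -780.80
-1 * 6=-6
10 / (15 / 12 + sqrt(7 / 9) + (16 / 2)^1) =13320 / 12209 - 480 * sqrt(7) / 12209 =0.99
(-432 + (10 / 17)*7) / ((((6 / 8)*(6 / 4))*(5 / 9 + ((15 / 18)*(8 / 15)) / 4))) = -29096 / 51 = -570.51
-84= -84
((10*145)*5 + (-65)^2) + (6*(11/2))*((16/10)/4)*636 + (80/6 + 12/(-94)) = 14017801/705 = 19883.41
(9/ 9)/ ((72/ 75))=1.04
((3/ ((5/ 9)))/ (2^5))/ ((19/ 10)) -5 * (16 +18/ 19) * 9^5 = -1521102213/ 304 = -5003625.70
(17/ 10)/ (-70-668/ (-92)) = -391/ 14430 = -0.03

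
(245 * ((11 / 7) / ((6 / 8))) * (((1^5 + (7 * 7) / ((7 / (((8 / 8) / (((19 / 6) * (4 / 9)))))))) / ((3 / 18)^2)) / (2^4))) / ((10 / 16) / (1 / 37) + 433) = 1048740 / 69331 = 15.13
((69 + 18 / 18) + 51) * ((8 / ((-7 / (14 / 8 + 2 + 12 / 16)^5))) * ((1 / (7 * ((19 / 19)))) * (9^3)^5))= -1471077520545888384921 / 196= -7505497553805552984.29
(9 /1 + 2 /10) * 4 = 184 /5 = 36.80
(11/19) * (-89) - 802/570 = -794/15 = -52.93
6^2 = 36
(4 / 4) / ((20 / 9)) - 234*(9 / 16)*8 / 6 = -175.05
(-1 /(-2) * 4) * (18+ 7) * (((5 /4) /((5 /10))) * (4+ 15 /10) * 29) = 39875 /2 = 19937.50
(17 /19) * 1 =17 /19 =0.89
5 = 5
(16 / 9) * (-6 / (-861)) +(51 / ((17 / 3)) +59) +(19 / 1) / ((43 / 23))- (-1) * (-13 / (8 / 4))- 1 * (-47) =26362267 / 222138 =118.68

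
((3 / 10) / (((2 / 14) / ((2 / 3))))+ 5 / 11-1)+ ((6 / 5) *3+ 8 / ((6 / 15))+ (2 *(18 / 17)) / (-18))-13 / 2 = 6671 / 374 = 17.84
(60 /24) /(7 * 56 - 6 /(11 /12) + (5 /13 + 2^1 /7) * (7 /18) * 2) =6435 /993502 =0.01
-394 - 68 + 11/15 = -6919/15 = -461.27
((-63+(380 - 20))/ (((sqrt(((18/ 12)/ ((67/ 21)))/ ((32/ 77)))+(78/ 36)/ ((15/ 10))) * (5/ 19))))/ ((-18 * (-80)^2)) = -4915053/ 331741000+1066527 * sqrt(737)/ 2653928000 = -0.00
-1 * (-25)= 25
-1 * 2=-2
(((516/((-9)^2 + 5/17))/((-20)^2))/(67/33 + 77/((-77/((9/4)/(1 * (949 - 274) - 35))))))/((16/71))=0.03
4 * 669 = 2676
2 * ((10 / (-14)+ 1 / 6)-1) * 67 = -4355 / 21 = -207.38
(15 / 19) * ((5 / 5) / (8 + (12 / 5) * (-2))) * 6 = 225 / 152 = 1.48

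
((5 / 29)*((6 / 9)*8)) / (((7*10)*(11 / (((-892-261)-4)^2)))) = 10709192 / 6699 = 1598.63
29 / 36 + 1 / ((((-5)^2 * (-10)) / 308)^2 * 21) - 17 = -16.12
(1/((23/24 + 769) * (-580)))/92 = -3/123254930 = -0.00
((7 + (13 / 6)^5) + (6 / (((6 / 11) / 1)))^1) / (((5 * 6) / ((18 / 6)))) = 511261 / 77760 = 6.57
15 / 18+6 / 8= 19 / 12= 1.58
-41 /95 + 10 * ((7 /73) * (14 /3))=84121 /20805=4.04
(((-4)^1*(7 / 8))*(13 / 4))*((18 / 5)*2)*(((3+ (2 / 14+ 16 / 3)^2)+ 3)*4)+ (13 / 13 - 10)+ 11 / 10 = -165169 / 14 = -11797.79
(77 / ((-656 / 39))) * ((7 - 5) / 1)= -3003 / 328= -9.16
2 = 2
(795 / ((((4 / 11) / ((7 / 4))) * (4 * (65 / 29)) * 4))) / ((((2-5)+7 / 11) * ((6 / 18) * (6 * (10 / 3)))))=-11716551 / 1730560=-6.77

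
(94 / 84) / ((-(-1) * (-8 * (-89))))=47 / 29904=0.00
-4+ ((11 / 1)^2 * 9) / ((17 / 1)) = 60.06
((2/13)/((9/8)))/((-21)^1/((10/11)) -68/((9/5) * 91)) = -1120/192589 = -0.01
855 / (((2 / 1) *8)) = 855 / 16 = 53.44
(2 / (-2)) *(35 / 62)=-35 / 62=-0.56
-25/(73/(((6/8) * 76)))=-1425/73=-19.52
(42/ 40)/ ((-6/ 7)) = -49/ 40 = -1.22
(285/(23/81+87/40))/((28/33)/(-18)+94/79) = 5416433550/53402801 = 101.43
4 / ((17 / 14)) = 56 / 17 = 3.29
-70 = -70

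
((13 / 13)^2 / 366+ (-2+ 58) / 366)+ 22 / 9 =2855 / 1098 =2.60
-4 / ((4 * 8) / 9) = -9 / 8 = -1.12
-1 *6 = -6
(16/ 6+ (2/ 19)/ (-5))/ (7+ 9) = 377/ 2280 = 0.17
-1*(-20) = 20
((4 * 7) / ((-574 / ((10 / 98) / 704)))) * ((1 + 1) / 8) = -5 / 2828672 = -0.00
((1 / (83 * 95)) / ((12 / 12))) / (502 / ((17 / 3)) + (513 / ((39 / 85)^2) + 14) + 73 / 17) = 2873 / 57624352730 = 0.00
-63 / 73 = -0.86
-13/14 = -0.93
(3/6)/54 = 1/108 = 0.01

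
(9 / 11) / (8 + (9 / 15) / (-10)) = 0.10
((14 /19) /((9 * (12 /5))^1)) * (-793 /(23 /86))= -1193465 /11799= -101.15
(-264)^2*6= 418176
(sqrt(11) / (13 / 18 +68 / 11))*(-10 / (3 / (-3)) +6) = 3168*sqrt(11) / 1367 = 7.69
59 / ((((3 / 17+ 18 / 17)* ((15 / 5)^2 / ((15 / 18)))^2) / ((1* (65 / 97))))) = 0.27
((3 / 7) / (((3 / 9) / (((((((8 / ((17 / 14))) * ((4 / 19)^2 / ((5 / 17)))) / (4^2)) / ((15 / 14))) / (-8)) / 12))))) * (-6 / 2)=21 / 9025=0.00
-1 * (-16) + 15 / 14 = 239 / 14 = 17.07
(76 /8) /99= 19 /198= 0.10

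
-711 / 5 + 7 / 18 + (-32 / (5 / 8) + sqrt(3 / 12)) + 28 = -7403 / 45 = -164.51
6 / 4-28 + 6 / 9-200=-1355 / 6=-225.83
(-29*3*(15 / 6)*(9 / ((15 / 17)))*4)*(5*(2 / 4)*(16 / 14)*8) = -1419840 / 7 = -202834.29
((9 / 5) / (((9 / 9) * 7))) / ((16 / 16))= 9 / 35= 0.26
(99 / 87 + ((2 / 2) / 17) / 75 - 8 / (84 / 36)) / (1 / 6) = -1185344 / 86275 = -13.74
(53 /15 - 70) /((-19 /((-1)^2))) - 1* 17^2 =-81368 /285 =-285.50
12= 12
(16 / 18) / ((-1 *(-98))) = 0.01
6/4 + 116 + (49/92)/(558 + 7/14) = 3018717/25691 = 117.50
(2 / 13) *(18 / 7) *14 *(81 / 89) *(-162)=-944784 / 1157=-816.58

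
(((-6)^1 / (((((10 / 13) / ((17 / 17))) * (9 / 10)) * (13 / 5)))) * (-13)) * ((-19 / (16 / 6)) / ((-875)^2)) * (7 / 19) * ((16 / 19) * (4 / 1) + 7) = -2561 / 1662500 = -0.00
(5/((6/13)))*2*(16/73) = 1040/219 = 4.75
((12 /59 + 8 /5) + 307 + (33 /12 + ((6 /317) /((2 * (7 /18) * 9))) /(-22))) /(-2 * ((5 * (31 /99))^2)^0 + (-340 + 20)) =-8973550357 /9274443640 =-0.97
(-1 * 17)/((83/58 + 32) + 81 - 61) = -986/3099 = -0.32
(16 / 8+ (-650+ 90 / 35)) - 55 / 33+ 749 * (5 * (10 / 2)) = 379636 / 21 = 18077.90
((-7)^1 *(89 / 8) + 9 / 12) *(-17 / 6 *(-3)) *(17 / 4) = -178313 / 64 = -2786.14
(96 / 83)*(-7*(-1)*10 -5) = 75.18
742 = 742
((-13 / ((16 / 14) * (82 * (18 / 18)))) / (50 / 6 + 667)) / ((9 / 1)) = -91 / 3987168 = -0.00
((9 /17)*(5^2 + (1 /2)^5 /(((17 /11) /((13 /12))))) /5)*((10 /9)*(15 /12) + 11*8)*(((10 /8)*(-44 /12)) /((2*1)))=-542.72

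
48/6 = 8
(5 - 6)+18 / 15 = 1 / 5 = 0.20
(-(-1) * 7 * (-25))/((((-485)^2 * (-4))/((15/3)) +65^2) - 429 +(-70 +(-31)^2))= 0.00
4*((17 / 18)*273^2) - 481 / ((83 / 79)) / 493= 11520870127 / 40919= 281553.07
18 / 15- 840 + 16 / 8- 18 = -4274 / 5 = -854.80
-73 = -73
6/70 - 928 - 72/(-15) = -32309/35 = -923.11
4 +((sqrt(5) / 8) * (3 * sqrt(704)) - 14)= -10 +3 * sqrt(55)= 12.25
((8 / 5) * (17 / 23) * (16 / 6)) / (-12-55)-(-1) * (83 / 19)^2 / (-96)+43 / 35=1836872281 / 1869171360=0.98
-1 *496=-496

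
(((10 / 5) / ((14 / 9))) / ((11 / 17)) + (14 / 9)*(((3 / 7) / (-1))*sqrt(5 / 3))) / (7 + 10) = 9 / 77 - 2*sqrt(15) / 153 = 0.07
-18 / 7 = -2.57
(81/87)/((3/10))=3.10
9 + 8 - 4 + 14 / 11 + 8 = 22.27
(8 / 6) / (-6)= -2 / 9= -0.22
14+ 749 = 763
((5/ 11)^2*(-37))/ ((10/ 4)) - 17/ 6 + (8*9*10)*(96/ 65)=9980623/ 9438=1057.49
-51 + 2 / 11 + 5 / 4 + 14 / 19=-40823 / 836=-48.83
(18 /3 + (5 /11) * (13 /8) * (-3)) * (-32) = -1332 /11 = -121.09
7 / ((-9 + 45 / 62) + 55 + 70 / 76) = 4123 / 28064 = 0.15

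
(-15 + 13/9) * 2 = -244/9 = -27.11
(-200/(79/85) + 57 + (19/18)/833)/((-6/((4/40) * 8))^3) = 749514068/1998887625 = 0.37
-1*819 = -819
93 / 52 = 1.79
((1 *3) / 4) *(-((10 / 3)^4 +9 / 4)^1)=-40729 / 432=-94.28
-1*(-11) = 11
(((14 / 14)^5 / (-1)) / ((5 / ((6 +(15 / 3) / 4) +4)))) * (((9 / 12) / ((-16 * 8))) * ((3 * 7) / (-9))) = -63 / 2048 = -0.03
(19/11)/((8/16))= 38/11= 3.45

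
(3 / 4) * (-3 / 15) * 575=-345 / 4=-86.25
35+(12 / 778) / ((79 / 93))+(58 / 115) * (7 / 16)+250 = 8064419953 / 28272520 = 285.24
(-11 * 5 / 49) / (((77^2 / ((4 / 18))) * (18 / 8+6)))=-40 / 7844067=-0.00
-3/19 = -0.16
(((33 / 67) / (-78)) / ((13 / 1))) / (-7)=11 / 158522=0.00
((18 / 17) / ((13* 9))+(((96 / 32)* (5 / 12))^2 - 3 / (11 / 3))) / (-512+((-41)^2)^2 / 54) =791181 / 54417701624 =0.00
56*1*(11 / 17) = 616 / 17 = 36.24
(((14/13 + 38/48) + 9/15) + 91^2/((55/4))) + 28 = 10857529/17160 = 632.72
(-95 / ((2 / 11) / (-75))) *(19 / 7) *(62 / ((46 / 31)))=1431049125 / 322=4444251.94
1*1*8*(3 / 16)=3 / 2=1.50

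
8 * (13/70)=52/35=1.49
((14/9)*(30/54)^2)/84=25/4374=0.01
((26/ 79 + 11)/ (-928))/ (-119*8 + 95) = 895/ 62828384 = 0.00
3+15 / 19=72 / 19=3.79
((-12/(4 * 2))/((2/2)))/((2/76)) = -57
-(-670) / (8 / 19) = 6365 / 4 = 1591.25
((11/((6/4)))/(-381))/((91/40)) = -880/104013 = -0.01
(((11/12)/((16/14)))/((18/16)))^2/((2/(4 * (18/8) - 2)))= 41503/23328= 1.78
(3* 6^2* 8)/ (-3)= -288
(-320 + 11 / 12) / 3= -3829 / 36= -106.36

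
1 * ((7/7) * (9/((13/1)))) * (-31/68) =-279/884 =-0.32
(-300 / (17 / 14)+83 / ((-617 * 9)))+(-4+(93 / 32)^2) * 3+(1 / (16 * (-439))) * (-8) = -9918877464883 / 42436647936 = -233.73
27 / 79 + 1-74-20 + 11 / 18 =-130891 / 1422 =-92.05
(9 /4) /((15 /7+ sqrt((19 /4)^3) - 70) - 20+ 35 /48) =-22131900 /844926349 - 603288 * sqrt(19) /844926349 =-0.03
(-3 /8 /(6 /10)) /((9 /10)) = -25 /36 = -0.69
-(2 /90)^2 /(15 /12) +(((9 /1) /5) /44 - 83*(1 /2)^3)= -9208027 /891000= -10.33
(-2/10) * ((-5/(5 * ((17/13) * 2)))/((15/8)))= 52/1275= 0.04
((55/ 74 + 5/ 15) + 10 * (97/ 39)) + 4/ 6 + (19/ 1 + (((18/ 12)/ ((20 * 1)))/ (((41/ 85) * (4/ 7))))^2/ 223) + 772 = 817.62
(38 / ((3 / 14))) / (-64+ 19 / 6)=-1064 / 365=-2.92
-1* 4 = -4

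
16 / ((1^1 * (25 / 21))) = 336 / 25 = 13.44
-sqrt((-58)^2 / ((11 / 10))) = -58 * sqrt(110) / 11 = -55.30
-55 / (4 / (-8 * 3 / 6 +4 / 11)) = 50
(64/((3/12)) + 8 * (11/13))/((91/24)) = 11712/169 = 69.30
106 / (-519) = -106 / 519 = -0.20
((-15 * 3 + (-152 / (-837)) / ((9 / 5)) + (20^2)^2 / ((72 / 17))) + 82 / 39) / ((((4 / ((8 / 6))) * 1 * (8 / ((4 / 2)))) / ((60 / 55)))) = 3695348977 / 1077219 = 3430.45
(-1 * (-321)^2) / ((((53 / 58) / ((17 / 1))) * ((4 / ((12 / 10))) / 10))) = -304795278 / 53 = -5750854.30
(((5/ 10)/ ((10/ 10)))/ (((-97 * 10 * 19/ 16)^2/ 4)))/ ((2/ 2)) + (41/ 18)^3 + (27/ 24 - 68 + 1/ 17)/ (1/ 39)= -2729853257804821/ 1052366776425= -2594.01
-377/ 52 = -29/ 4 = -7.25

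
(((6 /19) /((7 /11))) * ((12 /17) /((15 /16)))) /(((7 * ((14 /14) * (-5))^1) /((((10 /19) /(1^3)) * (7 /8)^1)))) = -1056 /214795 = -0.00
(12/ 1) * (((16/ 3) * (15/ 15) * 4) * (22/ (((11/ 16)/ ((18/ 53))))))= 147456/ 53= 2782.19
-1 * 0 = 0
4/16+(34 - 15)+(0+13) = 129/4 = 32.25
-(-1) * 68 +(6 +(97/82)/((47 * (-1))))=285099/3854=73.97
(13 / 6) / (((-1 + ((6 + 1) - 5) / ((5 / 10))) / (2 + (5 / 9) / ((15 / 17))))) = 923 / 486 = 1.90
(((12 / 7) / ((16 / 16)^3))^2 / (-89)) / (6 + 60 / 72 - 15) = 864 / 213689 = 0.00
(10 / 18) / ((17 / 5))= 25 / 153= 0.16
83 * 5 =415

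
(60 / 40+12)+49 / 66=470 / 33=14.24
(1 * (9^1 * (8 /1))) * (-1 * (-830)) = 59760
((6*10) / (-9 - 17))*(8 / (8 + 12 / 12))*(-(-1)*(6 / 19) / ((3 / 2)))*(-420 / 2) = 22400 / 247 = 90.69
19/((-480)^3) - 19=-2101248019/110592000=-19.00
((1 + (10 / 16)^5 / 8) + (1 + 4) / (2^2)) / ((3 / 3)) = 592949 / 262144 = 2.26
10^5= 100000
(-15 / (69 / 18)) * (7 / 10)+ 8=121 / 23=5.26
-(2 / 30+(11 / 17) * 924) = -152477 / 255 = -597.95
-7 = -7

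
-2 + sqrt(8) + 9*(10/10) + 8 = 2*sqrt(2) + 15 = 17.83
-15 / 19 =-0.79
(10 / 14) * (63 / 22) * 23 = 1035 / 22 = 47.05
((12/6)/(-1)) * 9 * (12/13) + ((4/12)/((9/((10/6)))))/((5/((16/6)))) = -52384/3159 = -16.58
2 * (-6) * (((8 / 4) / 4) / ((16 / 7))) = -21 / 8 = -2.62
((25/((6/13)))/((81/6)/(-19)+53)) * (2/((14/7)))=6175/5961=1.04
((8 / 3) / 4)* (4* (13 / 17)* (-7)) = -728 / 51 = -14.27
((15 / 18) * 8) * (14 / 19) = 280 / 57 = 4.91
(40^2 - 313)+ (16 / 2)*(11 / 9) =1296.78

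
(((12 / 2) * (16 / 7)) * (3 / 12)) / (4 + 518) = 4 / 609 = 0.01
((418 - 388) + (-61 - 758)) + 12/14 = -5517/7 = -788.14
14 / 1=14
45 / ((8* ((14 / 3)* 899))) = 135 / 100688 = 0.00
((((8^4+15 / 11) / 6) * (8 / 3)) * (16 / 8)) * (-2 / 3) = -721136 / 297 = -2428.07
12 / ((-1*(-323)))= 12 / 323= 0.04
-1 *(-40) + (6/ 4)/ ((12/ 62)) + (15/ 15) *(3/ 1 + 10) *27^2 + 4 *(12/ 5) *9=192223/ 20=9611.15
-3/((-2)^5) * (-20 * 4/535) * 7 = -21/214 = -0.10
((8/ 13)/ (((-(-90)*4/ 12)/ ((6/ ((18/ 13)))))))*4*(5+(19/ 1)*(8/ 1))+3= 2647/ 45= 58.82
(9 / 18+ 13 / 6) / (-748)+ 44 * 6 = 264.00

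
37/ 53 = 0.70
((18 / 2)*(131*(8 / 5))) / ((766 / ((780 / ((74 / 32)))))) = 11771136 / 14171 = 830.65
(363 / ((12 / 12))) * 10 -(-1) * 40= 3670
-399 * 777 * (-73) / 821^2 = 22631679 / 674041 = 33.58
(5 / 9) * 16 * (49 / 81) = 3920 / 729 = 5.38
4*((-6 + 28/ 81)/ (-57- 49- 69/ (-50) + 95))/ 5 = 0.47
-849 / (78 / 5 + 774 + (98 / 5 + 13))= -4245 / 4111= -1.03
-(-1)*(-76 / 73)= -76 / 73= -1.04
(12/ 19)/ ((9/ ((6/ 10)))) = 4/ 95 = 0.04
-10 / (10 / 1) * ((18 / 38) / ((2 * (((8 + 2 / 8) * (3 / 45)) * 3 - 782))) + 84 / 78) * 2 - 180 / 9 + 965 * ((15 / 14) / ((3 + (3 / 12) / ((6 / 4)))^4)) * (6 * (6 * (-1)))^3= -479743.05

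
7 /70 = 1 /10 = 0.10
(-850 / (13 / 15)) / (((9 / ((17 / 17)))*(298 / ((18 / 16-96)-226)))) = 117.34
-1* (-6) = 6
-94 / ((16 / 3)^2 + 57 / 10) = -8460 / 3073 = -2.75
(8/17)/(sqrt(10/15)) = 0.58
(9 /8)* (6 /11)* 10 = 135 /22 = 6.14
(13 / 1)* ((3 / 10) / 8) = 39 / 80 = 0.49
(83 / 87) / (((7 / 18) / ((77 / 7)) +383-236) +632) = 5478 / 4473221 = 0.00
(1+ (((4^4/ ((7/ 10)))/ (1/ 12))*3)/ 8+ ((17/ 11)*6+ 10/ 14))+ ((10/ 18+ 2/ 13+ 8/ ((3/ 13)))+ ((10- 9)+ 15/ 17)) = 259435013/ 153153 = 1693.96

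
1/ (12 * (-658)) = -1/ 7896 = -0.00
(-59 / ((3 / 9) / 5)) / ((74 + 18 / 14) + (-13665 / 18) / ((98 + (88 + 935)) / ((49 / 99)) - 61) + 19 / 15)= -4013988300 / 345647083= -11.61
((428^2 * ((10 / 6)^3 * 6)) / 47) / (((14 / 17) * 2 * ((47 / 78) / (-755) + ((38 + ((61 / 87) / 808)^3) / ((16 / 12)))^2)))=45532911881381491313065966390864773120000 / 562647830683509763126165796711852177143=80.93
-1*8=-8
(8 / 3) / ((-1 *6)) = -4 / 9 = -0.44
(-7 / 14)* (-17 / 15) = 17 / 30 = 0.57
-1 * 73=-73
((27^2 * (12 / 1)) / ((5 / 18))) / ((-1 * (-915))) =52488 / 1525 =34.42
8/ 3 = 2.67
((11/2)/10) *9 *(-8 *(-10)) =396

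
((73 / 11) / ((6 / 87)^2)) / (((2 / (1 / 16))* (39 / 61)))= 3744973 / 54912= 68.20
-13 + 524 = 511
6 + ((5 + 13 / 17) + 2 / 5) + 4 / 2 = 1204 / 85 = 14.16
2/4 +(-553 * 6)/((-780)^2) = 50147/101400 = 0.49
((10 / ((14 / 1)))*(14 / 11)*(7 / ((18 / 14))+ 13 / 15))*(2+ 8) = 57.37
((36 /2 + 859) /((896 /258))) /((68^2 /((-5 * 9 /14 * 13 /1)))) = -66182805 /29001728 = -2.28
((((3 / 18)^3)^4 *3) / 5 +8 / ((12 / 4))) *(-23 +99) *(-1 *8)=-183817175059 / 113374080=-1621.33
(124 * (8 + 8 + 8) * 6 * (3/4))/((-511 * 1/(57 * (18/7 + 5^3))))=-681666192/3577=-190569.25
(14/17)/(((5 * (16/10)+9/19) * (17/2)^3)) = 0.00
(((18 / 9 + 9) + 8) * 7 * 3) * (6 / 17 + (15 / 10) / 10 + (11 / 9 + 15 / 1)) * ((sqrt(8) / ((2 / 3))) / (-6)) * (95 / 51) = -129329333 * sqrt(2) / 20808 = -8789.85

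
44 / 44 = 1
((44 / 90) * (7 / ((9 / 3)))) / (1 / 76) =11704 / 135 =86.70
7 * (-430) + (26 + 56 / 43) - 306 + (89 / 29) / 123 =-504419911 / 153381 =-3288.67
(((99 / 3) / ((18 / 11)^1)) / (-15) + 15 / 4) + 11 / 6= 763 / 180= 4.24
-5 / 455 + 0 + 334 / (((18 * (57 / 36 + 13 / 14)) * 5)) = 422351 / 288015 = 1.47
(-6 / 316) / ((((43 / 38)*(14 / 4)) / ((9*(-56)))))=8208 / 3397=2.42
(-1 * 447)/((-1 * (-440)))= -447/440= -1.02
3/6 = 1/2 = 0.50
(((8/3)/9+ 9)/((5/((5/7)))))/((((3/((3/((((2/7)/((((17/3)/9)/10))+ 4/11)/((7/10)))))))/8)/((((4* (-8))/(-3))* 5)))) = 2628472/32481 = 80.92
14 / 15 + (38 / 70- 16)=-305 / 21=-14.52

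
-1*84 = -84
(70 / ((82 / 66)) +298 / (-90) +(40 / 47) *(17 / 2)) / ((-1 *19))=-5225827 / 1647585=-3.17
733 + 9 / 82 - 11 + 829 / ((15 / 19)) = 2179777 / 1230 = 1772.18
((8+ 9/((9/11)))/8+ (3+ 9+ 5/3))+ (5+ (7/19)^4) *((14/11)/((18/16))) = 747239227/34404744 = 21.72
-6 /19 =-0.32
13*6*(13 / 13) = 78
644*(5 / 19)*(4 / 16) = 805 / 19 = 42.37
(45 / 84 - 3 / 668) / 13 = 0.04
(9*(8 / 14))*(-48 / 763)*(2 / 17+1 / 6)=-8352 / 90797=-0.09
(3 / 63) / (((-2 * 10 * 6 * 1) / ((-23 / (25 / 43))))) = 989 / 63000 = 0.02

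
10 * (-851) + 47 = -8463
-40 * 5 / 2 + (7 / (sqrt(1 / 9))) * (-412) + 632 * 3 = -6856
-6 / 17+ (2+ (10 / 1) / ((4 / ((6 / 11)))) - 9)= -1120 / 187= -5.99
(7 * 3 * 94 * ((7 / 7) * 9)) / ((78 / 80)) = 236880 / 13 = 18221.54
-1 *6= -6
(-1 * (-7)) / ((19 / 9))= 63 / 19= 3.32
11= 11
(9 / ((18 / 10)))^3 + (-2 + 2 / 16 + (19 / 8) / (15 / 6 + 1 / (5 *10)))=31265 / 252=124.07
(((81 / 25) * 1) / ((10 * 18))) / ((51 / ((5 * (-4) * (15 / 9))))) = -1 / 85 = -0.01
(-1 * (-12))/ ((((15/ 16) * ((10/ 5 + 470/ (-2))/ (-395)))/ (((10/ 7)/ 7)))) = 4.43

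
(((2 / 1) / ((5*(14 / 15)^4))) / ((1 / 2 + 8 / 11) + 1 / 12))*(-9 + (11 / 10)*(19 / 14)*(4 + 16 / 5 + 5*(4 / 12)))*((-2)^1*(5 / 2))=-28311525 / 3322984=-8.52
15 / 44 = 0.34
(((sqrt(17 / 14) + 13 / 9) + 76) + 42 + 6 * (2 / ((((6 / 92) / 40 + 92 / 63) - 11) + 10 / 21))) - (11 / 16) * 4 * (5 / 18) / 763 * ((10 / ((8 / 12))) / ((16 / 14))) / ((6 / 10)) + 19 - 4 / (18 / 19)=sqrt(238) / 14 + 8763379555123 / 65951515584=133.98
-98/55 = -1.78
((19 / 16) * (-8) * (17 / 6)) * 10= -1615 / 6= -269.17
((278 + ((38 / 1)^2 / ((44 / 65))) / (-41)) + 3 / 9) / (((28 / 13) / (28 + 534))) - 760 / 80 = 1118332121 / 18942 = 59039.81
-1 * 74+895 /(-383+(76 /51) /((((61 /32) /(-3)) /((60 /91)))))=-2769806059 /36288481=-76.33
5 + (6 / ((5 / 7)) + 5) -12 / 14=614 / 35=17.54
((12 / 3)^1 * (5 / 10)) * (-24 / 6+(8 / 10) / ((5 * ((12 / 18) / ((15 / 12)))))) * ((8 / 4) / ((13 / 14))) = -1036 / 65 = -15.94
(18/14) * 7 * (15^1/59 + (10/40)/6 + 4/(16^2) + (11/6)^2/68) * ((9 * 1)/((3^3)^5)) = 208535/102342782016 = 0.00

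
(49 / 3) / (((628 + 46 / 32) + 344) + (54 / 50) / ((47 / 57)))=921200 / 54975747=0.02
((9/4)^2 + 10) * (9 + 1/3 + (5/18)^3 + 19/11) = 171335335/1026432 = 166.92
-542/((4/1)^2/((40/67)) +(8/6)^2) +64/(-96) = -19.63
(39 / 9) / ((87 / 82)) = 1066 / 261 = 4.08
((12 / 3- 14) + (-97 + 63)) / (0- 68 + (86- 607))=44 / 589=0.07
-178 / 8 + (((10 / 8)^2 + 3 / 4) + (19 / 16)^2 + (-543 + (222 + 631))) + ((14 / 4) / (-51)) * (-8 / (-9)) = 34242035 / 117504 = 291.41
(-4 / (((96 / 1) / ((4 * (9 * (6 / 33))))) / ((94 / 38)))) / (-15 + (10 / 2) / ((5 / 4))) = 141 / 2299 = 0.06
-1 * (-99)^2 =-9801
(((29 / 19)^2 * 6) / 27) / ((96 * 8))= 841 / 1247616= 0.00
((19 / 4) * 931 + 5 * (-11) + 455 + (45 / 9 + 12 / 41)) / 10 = 791717 / 1640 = 482.75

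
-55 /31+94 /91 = -2091 /2821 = -0.74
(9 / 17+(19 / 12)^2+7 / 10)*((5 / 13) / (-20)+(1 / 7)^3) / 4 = -4436101 / 291083520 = -0.02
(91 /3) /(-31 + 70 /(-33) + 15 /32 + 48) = 32032 /16207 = 1.98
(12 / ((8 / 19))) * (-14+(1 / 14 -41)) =-43833 / 28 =-1565.46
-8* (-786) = 6288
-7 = -7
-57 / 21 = -19 / 7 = -2.71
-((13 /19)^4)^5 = -19004963774880799438801 /37589973457545958193355601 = -0.00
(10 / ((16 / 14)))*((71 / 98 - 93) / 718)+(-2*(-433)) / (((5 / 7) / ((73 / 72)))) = 2222101001 / 1809360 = 1228.11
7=7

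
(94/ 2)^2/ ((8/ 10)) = 11045/ 4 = 2761.25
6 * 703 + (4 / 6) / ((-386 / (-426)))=814216 / 193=4218.74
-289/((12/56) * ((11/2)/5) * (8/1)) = -153.26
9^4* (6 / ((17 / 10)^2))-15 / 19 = 74791065 / 5491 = 13620.66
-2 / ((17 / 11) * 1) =-22 / 17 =-1.29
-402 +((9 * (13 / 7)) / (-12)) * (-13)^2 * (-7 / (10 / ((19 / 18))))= -54737 / 240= -228.07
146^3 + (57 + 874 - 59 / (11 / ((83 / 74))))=3113060.98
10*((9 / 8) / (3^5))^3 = 5 / 5038848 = 0.00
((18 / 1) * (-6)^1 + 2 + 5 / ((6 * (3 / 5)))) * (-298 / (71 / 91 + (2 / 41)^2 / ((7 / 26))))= 39508.01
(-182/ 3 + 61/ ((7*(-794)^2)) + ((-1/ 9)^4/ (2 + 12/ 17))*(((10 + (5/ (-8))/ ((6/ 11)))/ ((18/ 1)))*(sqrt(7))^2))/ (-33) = 17452968760212767/ 9493680356588736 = 1.84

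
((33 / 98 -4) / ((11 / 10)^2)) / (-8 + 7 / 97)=1741150 / 4559401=0.38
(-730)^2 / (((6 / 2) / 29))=15454100 / 3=5151366.67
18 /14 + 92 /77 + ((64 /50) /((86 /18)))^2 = 227111063 /88983125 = 2.55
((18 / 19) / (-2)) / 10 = -9 / 190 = -0.05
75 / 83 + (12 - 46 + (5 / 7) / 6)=-114959 / 3486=-32.98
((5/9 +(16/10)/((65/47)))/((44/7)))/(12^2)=35063/18532800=0.00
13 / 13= 1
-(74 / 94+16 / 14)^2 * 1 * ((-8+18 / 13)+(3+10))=-33467675 / 1407133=-23.78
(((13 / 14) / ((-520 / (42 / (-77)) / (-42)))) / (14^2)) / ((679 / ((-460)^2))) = -23805 / 365981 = -0.07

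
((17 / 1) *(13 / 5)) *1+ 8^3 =2781 / 5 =556.20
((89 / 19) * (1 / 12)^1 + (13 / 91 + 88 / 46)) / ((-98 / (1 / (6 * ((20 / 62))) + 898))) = -4841046067 / 215843040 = -22.43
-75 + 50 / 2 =-50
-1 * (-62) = 62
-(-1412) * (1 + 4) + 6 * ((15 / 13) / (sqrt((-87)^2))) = 2661650 / 377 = 7060.08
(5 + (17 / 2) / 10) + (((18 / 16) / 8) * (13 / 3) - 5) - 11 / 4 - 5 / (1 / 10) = -16413 / 320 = -51.29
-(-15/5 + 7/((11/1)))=26/11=2.36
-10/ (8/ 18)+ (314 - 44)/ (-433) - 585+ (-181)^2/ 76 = -5826617/ 32908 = -177.06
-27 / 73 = -0.37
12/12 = 1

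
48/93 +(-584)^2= 10572752/31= 341056.52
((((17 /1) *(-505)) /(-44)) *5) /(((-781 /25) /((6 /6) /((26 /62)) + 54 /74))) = -803770625 /8264542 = -97.26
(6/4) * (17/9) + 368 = 2225/6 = 370.83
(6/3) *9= 18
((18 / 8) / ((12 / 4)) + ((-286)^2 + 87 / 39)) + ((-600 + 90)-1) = 4226975 / 52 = 81287.98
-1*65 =-65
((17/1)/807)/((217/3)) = 17/58373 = 0.00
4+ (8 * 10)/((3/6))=164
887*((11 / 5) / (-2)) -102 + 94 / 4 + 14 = -1040.20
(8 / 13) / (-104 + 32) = -1 / 117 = -0.01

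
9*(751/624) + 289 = 62365/208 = 299.83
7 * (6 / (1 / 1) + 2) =56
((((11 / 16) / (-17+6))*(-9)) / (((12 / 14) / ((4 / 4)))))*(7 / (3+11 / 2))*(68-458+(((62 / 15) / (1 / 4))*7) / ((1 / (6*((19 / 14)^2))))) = 326697 / 680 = 480.44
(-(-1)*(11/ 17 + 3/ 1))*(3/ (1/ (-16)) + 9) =-2418/ 17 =-142.24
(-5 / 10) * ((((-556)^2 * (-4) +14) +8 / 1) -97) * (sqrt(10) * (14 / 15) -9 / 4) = -11129571 / 8 +8656333 * sqrt(10) / 15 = 433718.86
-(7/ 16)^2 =-49/ 256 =-0.19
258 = 258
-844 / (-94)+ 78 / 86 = 9.89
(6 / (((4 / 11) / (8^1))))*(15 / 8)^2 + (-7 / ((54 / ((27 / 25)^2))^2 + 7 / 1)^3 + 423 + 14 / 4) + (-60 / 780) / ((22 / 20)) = 7848643048659142976703645 / 8813822050510426039376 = 890.49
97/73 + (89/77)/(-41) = 299732/230461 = 1.30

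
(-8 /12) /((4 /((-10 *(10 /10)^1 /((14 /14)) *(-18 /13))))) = -30 /13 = -2.31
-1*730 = -730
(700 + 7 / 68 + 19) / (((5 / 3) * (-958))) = -146697 / 325720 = -0.45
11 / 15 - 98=-1459 / 15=-97.27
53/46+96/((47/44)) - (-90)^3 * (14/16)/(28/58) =1428437210/1081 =1321403.52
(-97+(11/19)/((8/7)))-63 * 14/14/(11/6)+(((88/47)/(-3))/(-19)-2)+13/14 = -217662623/1650264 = -131.90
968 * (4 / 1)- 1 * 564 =3308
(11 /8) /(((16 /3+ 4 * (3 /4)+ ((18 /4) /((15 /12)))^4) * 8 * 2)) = 20625 /42310784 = 0.00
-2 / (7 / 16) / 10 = -16 / 35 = -0.46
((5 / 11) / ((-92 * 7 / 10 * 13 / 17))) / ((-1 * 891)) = 425 / 41026986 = 0.00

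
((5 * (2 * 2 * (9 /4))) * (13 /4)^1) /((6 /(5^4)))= 121875 /8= 15234.38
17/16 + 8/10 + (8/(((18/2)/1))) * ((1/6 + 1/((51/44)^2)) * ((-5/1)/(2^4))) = 3014041/1872720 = 1.61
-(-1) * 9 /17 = 9 /17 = 0.53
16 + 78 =94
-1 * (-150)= 150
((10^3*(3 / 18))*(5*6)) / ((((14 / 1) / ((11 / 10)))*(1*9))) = 2750 / 63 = 43.65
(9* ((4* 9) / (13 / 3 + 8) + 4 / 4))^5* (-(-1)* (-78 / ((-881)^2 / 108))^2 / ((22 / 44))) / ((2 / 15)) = 4028844763394653527000000 / 41774595561120213397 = 96442.46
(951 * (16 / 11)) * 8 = 11066.18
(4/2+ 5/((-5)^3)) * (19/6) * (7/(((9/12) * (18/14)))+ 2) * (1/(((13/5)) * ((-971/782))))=-18201050/1022463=-17.80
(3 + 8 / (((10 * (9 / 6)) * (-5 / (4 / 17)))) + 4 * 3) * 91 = 1362.72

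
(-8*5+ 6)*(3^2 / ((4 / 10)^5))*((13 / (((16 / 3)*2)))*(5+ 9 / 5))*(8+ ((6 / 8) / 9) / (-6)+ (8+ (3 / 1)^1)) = -9629660625 / 2048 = -4701982.73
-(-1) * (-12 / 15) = -4 / 5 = -0.80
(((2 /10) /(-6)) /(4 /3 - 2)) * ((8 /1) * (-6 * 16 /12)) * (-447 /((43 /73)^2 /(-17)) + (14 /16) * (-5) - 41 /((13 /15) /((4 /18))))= -25251747094 /360555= -70035.77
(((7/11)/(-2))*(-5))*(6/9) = 35/33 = 1.06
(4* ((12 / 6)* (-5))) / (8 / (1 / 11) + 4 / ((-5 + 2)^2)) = -90 / 199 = -0.45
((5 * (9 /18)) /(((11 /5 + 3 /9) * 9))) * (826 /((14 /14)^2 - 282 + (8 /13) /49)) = -6577025 /20404746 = -0.32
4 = 4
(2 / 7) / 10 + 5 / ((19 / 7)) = 1244 / 665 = 1.87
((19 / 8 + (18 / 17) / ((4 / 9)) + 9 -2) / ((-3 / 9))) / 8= -4797 / 1088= -4.41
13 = 13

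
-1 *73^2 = -5329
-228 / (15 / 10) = -152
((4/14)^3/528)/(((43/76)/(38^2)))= 54872/486717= 0.11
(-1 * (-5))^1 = 5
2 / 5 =0.40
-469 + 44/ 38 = -8889/ 19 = -467.84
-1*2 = -2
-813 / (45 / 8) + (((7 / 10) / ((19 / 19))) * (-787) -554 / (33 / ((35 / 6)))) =-785429 / 990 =-793.36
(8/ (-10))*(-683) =2732/ 5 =546.40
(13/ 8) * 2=3.25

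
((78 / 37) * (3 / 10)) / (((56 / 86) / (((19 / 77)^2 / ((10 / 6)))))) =5448573 / 153561100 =0.04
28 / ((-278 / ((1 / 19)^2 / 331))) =-14 / 16609249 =-0.00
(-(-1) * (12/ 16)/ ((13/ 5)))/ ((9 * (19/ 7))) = 35/ 2964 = 0.01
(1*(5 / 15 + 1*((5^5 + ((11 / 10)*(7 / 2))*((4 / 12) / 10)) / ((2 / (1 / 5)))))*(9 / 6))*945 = 354767553 / 800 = 443459.44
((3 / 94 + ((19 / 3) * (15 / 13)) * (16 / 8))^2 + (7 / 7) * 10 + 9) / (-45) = -348746597 / 67197780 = -5.19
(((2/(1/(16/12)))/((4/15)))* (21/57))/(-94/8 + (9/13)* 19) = 3640/1387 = 2.62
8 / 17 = 0.47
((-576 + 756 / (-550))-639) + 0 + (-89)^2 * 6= 12735147 / 275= 46309.63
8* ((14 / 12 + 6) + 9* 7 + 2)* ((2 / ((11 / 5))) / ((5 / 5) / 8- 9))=-138560 / 2343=-59.14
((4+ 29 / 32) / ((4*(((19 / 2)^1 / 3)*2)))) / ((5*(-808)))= -471 / 9825280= -0.00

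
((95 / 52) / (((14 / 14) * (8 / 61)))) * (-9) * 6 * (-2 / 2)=156465 / 208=752.24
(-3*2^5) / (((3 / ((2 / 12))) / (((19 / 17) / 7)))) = -304 / 357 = -0.85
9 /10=0.90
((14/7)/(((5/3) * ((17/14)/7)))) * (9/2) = 2646/85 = 31.13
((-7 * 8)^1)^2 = 3136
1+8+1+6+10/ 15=50/ 3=16.67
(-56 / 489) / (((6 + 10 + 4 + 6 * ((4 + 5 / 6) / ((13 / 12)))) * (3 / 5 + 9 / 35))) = -637 / 222984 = -0.00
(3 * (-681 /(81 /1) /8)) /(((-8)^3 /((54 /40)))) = 681 /81920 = 0.01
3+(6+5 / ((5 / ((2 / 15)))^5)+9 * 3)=17085937532 / 474609375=36.00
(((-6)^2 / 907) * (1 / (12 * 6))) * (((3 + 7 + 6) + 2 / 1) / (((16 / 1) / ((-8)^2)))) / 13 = 36 / 11791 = 0.00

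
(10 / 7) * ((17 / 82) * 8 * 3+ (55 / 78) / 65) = 1036535 / 145509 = 7.12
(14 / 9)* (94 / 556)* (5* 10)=16450 / 1251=13.15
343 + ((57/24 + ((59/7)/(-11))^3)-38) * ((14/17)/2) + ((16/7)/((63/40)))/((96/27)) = 2914201295/8869784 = 328.55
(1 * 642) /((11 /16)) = 10272 /11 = 933.82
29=29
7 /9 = 0.78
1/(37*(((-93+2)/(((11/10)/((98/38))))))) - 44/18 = -36298141/14848470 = -2.44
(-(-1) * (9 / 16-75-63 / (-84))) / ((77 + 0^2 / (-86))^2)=-1179 / 94864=-0.01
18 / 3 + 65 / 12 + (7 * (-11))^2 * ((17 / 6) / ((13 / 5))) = 1009711 / 156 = 6472.51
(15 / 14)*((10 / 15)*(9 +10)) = 95 / 7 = 13.57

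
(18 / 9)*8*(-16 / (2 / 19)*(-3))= 7296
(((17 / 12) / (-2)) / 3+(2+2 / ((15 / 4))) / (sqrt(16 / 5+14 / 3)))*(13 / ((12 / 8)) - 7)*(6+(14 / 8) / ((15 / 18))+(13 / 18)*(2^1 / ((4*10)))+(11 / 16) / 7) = -705517 / 217728+788519*sqrt(1770) / 2676240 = 9.16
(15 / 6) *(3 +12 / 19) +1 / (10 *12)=20719 / 2280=9.09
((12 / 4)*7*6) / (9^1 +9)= 7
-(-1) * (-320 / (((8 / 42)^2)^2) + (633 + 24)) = -969777 / 4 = -242444.25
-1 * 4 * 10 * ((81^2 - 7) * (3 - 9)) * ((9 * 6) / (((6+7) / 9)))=764458560 / 13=58804504.62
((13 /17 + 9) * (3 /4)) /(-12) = -83 /136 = -0.61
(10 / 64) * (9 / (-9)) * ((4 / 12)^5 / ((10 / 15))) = -5 / 5184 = -0.00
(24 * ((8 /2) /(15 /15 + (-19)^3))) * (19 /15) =-304 /17145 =-0.02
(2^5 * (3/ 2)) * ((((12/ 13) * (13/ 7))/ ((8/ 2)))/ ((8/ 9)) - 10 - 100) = -36798/ 7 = -5256.86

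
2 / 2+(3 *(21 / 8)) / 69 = 205 / 184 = 1.11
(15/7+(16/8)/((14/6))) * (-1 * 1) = -3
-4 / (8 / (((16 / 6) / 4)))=-1 / 3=-0.33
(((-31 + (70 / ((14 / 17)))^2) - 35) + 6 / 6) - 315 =6845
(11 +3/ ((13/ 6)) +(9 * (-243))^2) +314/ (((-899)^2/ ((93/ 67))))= 4782981.39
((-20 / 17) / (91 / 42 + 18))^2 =14400 / 4231249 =0.00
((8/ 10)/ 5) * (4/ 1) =16/ 25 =0.64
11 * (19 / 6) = 209 / 6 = 34.83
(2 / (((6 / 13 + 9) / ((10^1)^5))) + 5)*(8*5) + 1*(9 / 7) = 728173307 / 861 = 845729.74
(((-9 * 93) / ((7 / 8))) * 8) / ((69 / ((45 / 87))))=-267840 / 4669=-57.37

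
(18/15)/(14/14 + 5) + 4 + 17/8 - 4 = 2.32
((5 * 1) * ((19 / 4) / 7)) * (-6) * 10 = -1425 / 7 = -203.57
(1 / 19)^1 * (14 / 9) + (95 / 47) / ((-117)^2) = 0.08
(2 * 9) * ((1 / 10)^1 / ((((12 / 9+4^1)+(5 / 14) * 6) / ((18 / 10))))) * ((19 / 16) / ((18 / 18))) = 32319 / 62800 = 0.51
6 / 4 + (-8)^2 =131 / 2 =65.50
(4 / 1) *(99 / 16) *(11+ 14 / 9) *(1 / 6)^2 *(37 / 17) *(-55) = -2529505 / 2448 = -1033.29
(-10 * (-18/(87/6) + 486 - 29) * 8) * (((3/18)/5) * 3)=-105736/29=-3646.07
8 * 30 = 240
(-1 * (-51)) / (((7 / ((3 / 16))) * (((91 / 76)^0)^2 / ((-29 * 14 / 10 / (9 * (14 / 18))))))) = -4437 / 560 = -7.92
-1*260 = -260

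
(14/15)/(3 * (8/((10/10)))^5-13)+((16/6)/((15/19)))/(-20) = -3734848/22115475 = -0.17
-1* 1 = -1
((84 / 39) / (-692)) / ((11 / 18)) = -126 / 24739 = -0.01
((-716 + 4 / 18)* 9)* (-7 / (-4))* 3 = -67641 / 2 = -33820.50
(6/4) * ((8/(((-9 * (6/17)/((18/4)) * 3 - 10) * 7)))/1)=-102/721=-0.14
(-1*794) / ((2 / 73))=-28981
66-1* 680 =-614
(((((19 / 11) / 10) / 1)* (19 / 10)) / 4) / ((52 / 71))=25631 / 228800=0.11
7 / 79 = 0.09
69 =69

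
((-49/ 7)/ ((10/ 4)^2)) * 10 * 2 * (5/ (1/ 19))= -2128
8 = 8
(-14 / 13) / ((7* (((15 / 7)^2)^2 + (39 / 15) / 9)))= -108045 / 15010697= -0.01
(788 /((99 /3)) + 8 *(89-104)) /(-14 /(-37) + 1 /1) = -117364 /1683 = -69.73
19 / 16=1.19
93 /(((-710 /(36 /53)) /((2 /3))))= -1116 /18815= -0.06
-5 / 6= -0.83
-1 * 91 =-91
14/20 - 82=-813/10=-81.30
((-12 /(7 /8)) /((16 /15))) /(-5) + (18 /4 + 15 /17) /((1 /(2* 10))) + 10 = 14306 /119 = 120.22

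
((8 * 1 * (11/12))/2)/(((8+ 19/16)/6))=352/147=2.39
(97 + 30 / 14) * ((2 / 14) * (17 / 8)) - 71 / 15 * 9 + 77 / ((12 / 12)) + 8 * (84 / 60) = 74183 / 980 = 75.70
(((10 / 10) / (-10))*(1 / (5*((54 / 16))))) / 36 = -1 / 6075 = -0.00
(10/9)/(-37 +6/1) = -0.04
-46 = -46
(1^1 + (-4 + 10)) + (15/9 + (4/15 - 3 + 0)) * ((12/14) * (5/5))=213/35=6.09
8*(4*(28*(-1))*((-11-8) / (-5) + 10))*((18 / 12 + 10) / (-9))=236992 / 15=15799.47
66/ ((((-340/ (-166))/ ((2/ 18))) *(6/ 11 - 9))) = -10043/ 23715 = -0.42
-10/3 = -3.33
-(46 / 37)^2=-2116 / 1369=-1.55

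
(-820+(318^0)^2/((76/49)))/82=-62271/6232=-9.99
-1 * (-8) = 8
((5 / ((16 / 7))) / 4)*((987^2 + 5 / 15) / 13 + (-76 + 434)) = 51388225 / 1248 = 41176.46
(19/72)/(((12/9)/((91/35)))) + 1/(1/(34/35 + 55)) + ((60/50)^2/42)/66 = 10438711/184800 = 56.49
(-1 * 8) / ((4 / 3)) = -6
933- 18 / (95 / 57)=4611 / 5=922.20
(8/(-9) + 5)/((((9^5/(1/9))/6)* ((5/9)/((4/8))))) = 37/885735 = 0.00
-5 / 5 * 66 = -66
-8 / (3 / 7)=-56 / 3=-18.67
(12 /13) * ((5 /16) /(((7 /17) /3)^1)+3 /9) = 877 /364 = 2.41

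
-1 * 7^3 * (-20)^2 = -137200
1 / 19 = 0.05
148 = 148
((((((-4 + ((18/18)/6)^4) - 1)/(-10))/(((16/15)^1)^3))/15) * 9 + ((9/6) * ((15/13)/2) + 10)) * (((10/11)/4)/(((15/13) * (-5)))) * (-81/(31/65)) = 6646204305/89391104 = 74.35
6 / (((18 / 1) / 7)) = 7 / 3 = 2.33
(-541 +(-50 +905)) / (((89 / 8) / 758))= 1904096 / 89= 21394.34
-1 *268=-268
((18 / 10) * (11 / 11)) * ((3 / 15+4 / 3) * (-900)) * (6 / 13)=-14904 / 13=-1146.46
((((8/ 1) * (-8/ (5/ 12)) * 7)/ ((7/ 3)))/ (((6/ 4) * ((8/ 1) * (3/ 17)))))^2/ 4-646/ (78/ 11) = 11452679/ 975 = 11746.34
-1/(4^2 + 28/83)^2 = -6889/1838736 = -0.00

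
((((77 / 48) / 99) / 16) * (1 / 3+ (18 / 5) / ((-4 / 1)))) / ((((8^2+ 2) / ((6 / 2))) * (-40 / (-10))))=-119 / 18247680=-0.00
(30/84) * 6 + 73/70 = 223/70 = 3.19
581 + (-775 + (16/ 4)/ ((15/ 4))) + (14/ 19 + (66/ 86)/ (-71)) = -167240533/ 870105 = -192.21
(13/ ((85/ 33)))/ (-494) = -33/ 3230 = -0.01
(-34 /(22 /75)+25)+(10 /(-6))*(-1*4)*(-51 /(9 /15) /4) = -7675 /33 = -232.58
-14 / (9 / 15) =-70 / 3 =-23.33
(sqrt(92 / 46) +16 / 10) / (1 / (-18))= -144 / 5 - 18 * sqrt(2)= -54.26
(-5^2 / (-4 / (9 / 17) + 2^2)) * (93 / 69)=6975 / 736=9.48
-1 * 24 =-24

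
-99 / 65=-1.52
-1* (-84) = 84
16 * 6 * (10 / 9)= 320 / 3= 106.67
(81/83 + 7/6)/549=0.00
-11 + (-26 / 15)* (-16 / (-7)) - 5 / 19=-30374 / 1995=-15.23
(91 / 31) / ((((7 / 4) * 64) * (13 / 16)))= 1 / 31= 0.03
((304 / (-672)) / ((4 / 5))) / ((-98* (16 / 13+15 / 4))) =1235 / 1066044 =0.00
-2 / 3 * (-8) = 16 / 3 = 5.33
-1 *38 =-38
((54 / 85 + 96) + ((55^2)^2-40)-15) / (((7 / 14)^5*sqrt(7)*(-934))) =-12444906624*sqrt(7) / 277865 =-118496.85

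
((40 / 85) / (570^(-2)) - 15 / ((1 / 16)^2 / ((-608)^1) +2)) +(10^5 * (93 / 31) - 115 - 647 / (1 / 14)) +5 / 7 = 1095800020082 / 2469607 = 443714.33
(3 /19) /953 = 3 /18107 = 0.00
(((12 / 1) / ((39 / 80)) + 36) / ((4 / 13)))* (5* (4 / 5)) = 788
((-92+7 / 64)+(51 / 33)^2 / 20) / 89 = -3553381 / 3446080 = -1.03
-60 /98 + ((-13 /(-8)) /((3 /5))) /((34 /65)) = 182545 /39984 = 4.57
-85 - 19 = -104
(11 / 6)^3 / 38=1331 / 8208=0.16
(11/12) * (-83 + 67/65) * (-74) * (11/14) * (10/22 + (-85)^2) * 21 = 8617603104/13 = 662892546.46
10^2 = 100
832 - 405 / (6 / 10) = 157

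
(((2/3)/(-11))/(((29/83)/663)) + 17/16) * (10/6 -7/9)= -64617/638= -101.28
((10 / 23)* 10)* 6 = 600 / 23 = 26.09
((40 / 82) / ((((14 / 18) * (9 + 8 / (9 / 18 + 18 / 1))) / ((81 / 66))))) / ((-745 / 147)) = -377622 / 23452451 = -0.02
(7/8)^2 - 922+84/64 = -58875/64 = -919.92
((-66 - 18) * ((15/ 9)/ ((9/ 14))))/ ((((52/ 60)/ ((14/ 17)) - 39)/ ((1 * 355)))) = 48706000/ 23907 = 2037.31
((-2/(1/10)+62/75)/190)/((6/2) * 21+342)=-0.00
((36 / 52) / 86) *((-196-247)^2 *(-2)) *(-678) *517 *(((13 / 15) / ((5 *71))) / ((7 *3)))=68790376974 / 534275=128754.62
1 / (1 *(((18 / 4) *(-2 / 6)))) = -2 / 3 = -0.67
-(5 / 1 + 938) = -943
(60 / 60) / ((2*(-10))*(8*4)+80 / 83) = -0.00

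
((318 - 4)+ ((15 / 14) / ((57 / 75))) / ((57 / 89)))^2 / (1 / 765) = 1953705105159165 / 25542916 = 76487160.09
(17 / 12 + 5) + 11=209 / 12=17.42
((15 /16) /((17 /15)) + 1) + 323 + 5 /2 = 89033 /272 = 327.33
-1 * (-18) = 18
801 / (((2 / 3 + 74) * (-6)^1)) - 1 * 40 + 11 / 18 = -166025 / 4032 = -41.18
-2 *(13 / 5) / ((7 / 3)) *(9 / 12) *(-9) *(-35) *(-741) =780273 / 2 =390136.50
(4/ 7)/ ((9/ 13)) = 52/ 63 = 0.83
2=2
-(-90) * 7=630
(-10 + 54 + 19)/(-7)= -9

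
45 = 45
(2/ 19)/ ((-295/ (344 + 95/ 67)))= -0.12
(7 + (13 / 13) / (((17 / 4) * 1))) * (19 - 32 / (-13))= 34317 / 221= 155.28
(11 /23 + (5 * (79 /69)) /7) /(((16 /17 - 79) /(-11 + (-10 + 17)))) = 42568 /640941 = 0.07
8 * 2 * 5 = 80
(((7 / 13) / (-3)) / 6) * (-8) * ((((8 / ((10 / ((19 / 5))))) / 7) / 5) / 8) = 38 / 14625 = 0.00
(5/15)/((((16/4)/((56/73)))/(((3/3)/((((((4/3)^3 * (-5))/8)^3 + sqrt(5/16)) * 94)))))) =-9405849600/43641563502241 - 3615924564 * sqrt(5)/218207817511205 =-0.00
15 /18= 5 /6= 0.83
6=6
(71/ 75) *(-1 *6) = -142/ 25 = -5.68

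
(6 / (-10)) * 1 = -3 / 5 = -0.60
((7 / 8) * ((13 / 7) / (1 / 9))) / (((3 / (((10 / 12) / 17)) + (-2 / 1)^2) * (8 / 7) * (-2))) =-4095 / 41728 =-0.10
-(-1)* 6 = 6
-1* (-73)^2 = -5329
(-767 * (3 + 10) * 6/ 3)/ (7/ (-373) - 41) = 3719183/ 7650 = 486.17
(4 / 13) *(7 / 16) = 7 / 52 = 0.13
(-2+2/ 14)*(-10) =130/ 7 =18.57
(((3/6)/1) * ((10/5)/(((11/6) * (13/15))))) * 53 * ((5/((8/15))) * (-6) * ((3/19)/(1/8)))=-6439500/2717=-2370.08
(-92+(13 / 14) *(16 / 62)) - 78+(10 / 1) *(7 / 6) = -102919 / 651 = -158.09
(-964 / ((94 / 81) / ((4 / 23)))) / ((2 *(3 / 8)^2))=-555264 / 1081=-513.66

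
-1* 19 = -19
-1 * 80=-80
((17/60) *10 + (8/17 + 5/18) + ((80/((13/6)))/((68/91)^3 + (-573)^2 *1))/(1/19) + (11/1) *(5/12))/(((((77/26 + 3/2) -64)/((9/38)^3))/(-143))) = 1088993419145632143/4178674334486353984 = 0.26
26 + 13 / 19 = 507 / 19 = 26.68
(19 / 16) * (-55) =-1045 / 16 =-65.31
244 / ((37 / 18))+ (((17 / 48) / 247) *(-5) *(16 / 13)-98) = 7375733 / 356421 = 20.69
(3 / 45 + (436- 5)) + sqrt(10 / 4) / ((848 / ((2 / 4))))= sqrt(10) / 3392 + 6466 / 15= 431.07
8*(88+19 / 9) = 6488 / 9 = 720.89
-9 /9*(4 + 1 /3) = -13 /3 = -4.33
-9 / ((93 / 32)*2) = -48 / 31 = -1.55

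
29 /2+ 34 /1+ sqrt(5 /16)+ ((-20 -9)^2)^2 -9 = sqrt(5) /4+ 1414641 /2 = 707321.06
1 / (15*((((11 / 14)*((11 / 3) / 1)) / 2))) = 28 / 605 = 0.05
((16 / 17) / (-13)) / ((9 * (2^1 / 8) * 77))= -64 / 153153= -0.00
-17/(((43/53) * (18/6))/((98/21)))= -12614/387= -32.59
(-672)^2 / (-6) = -75264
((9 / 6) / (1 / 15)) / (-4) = -45 / 8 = -5.62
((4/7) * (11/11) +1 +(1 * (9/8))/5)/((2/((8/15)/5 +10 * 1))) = 190637/21000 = 9.08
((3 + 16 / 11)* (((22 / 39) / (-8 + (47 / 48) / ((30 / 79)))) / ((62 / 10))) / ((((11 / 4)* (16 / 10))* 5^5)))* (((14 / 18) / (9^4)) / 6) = -5488 / 51089831052975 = -0.00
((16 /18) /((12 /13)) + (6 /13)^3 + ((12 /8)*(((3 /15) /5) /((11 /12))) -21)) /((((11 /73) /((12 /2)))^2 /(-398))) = 12540509.50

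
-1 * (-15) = 15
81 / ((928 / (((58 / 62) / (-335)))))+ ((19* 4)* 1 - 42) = 11298799 / 332320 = 34.00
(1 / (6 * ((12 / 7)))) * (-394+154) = -70 / 3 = -23.33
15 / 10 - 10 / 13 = 19 / 26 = 0.73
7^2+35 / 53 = 2632 / 53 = 49.66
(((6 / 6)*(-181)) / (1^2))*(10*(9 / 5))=-3258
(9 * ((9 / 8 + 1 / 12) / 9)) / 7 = 0.17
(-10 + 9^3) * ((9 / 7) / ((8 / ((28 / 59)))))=6471 / 118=54.84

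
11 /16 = 0.69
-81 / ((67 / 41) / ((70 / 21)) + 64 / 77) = -2557170 / 41717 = -61.30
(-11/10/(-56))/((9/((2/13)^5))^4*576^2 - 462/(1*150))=880/1767502966860124713547272254191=0.00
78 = 78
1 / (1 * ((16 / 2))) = 1 / 8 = 0.12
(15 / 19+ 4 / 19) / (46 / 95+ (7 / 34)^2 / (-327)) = 35911140 / 17383897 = 2.07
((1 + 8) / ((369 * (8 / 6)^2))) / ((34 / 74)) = 333 / 11152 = 0.03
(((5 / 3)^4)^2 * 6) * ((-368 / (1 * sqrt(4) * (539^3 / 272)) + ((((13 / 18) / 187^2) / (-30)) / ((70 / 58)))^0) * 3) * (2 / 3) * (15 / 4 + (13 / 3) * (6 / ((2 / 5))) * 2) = 3634952798828125 / 38051569017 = 95527.01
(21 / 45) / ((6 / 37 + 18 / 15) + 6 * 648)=259 / 2158596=0.00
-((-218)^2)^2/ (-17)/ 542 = 1129265288/ 4607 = 245119.45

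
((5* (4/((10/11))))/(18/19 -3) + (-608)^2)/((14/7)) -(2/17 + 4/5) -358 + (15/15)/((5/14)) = 122303957/663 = 184470.52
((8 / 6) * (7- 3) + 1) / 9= 19 / 27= 0.70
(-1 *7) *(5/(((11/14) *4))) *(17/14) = -13.52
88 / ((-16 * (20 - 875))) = 11 / 1710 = 0.01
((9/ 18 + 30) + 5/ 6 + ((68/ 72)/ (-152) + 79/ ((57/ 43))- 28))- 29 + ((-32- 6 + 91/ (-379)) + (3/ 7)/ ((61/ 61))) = -1485311/ 382032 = -3.89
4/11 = 0.36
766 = 766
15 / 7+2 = 29 / 7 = 4.14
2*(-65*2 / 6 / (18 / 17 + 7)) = -2210 / 411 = -5.38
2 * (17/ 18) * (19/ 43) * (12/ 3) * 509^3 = 170378919868/ 387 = 440255606.89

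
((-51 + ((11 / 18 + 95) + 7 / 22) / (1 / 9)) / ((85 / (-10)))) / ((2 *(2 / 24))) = -107232 / 187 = -573.43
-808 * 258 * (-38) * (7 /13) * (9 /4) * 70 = 8733599280 /13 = 671815329.23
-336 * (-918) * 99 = 30536352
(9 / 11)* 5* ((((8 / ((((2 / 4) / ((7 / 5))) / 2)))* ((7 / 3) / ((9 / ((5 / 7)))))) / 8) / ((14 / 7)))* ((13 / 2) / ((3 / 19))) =8645 / 99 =87.32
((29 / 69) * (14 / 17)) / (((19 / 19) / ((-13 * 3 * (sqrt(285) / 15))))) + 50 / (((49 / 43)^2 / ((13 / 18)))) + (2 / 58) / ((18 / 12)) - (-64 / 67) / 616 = 12.64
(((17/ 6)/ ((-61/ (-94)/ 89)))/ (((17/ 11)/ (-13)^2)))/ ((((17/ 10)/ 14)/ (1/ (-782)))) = -544333790/ 1216401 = -447.50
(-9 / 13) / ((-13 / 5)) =45 / 169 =0.27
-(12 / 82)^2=-36 / 1681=-0.02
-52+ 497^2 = 246957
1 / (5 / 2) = 0.40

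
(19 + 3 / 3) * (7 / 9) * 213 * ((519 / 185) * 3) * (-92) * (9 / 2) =-11544692.11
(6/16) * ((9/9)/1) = 3/8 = 0.38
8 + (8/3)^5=34712/243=142.85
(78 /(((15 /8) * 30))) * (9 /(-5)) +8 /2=1.50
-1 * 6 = -6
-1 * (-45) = 45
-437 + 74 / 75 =-32701 / 75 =-436.01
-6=-6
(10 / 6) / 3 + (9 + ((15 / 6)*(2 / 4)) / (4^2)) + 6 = 9005 / 576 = 15.63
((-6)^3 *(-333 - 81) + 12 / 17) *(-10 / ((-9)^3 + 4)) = 608088 / 493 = 1233.44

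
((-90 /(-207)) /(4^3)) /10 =1 /1472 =0.00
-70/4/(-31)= 35/62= 0.56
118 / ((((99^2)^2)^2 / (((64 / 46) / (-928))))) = -0.00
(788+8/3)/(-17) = -2372/51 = -46.51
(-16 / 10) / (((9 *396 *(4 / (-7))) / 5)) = 7 / 1782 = 0.00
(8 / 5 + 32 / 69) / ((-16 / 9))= -267 / 230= -1.16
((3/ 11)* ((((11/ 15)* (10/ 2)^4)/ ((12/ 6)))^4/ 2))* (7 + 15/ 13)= 17222412109375/ 5616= 3066668822.89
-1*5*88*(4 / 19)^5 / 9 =-450560 / 22284891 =-0.02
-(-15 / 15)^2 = -1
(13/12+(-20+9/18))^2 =48841/144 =339.17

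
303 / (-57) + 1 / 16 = -1597 / 304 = -5.25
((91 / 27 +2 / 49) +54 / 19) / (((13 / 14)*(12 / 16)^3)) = 20120192 / 1260441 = 15.96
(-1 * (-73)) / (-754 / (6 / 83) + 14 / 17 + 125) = -3723 / 525530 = -0.01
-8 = -8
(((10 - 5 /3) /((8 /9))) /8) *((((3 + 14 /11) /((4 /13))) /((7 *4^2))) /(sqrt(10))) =9165 *sqrt(10) /630784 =0.05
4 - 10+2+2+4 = 2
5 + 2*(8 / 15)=91 / 15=6.07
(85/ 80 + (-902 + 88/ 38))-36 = -284125/ 304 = -934.62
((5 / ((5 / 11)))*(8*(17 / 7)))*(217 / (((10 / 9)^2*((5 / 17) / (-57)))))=-910001466 / 125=-7280011.73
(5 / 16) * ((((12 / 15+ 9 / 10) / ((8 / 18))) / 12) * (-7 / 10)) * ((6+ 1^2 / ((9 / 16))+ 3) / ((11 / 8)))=-11543 / 21120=-0.55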